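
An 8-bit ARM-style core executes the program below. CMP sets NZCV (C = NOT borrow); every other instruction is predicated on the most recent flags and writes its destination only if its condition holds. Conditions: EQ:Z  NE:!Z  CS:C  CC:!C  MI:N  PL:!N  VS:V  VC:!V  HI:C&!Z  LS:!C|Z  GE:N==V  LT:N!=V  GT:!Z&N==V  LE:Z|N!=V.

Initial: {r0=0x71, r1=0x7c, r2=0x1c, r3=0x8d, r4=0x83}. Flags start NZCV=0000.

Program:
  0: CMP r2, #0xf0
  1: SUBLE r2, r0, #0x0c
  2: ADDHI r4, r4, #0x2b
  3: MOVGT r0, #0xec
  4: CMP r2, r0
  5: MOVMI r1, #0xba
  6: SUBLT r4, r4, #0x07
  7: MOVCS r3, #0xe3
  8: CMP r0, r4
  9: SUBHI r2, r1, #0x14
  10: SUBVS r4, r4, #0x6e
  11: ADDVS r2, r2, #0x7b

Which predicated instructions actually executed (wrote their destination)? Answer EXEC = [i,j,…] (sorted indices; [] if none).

EXEC = [3,9]

[0] flags=0000 → (cmp)
[1] flags=0000 LE?F → skip
[2] flags=0000 HI?F → skip
[3] flags=0000 GT?T → r0=0xec
[4] flags=0000 → (cmp)
[5] flags=0000 MI?F → skip
[6] flags=0000 LT?F → skip
[7] flags=0000 CS?F → skip
[8] flags=0010 → (cmp)
[9] flags=0010 HI?T → r2=0x68
[10] flags=0010 VS?F → skip
[11] flags=0010 VS?F → skip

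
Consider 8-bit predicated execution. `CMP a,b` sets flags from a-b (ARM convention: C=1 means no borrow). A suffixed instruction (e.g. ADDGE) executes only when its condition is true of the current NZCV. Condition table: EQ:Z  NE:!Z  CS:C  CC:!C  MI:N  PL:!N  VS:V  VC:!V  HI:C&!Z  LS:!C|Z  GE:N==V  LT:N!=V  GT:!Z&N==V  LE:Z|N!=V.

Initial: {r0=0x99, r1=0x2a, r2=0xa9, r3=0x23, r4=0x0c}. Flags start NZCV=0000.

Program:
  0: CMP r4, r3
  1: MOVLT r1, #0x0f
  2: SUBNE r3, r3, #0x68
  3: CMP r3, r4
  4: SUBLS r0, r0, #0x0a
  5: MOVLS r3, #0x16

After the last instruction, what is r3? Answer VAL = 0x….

0: ✓ CMP  NZCV=1000
1: ✓ MOVLT  r1←0x0f
2: ✓ SUBNE  r3←0xbb
3: ✓ CMP  NZCV=1010
4: · SUBLS
5: · MOVLS

VAL = 0xbb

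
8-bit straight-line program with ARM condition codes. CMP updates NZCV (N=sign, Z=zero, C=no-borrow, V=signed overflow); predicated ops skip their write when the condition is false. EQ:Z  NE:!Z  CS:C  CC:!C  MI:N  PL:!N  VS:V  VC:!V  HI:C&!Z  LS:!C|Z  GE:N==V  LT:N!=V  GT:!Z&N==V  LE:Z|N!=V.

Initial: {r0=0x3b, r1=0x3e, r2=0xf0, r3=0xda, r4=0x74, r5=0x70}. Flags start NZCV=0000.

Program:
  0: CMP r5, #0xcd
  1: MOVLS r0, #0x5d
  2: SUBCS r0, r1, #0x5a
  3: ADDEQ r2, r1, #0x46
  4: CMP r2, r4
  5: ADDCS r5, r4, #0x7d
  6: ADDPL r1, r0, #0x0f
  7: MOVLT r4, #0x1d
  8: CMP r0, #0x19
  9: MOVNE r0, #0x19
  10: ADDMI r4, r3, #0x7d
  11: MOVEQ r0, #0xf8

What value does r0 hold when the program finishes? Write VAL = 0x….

0: ✓ CMP  NZCV=1001
1: ✓ MOVLS  r0←0x5d
2: · SUBCS
3: · ADDEQ
4: ✓ CMP  NZCV=0011
5: ✓ ADDCS  r5←0xf1
6: ✓ ADDPL  r1←0x6c
7: ✓ MOVLT  r4←0x1d
8: ✓ CMP  NZCV=0010
9: ✓ MOVNE  r0←0x19
10: · ADDMI
11: · MOVEQ

VAL = 0x19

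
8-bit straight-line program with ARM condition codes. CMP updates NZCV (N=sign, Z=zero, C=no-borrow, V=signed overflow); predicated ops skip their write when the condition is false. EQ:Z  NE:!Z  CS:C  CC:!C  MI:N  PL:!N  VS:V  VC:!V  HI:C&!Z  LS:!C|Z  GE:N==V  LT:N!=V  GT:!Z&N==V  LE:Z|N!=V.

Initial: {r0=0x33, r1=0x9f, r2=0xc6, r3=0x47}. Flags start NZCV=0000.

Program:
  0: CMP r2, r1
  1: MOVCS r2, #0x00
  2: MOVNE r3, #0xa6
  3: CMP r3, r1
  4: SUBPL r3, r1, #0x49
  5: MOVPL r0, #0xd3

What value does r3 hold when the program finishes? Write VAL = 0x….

[0] flags=0010 → (cmp)
[1] flags=0010 CS?T → r2=0x00
[2] flags=0010 NE?T → r3=0xa6
[3] flags=0010 → (cmp)
[4] flags=0010 PL?T → r3=0x56
[5] flags=0010 PL?T → r0=0xd3

VAL = 0x56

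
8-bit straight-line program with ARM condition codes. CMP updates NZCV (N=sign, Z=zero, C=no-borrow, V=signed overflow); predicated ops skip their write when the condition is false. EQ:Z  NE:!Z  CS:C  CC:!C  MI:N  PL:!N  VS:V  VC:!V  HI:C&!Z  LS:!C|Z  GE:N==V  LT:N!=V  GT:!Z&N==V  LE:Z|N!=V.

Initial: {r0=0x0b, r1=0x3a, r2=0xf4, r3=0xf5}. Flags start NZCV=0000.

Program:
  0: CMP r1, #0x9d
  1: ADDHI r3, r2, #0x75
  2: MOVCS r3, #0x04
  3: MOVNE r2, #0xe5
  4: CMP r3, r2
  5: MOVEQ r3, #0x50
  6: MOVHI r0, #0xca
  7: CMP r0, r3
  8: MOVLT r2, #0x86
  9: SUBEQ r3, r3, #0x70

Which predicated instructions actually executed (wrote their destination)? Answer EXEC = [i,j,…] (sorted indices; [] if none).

EXEC = [3,6,8]

[0] flags=1001 → (cmp)
[1] flags=1001 HI?F → skip
[2] flags=1001 CS?F → skip
[3] flags=1001 NE?T → r2=0xe5
[4] flags=0010 → (cmp)
[5] flags=0010 EQ?F → skip
[6] flags=0010 HI?T → r0=0xca
[7] flags=1000 → (cmp)
[8] flags=1000 LT?T → r2=0x86
[9] flags=1000 EQ?F → skip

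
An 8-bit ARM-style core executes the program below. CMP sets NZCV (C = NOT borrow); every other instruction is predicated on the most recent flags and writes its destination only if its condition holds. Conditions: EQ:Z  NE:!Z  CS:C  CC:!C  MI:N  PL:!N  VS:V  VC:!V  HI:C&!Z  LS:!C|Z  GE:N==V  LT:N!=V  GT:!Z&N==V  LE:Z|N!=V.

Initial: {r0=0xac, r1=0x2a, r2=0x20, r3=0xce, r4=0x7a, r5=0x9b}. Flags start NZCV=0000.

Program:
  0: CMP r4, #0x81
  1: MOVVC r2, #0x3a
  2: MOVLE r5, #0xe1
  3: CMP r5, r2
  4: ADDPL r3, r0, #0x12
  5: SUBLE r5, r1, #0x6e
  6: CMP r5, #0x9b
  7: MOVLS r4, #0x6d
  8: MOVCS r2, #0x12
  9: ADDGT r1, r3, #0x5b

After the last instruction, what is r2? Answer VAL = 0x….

0: ✓ CMP  NZCV=1001
1: · MOVVC
2: · MOVLE
3: ✓ CMP  NZCV=0011
4: ✓ ADDPL  r3←0xbe
5: ✓ SUBLE  r5←0xbc
6: ✓ CMP  NZCV=0010
7: · MOVLS
8: ✓ MOVCS  r2←0x12
9: ✓ ADDGT  r1←0x19

VAL = 0x12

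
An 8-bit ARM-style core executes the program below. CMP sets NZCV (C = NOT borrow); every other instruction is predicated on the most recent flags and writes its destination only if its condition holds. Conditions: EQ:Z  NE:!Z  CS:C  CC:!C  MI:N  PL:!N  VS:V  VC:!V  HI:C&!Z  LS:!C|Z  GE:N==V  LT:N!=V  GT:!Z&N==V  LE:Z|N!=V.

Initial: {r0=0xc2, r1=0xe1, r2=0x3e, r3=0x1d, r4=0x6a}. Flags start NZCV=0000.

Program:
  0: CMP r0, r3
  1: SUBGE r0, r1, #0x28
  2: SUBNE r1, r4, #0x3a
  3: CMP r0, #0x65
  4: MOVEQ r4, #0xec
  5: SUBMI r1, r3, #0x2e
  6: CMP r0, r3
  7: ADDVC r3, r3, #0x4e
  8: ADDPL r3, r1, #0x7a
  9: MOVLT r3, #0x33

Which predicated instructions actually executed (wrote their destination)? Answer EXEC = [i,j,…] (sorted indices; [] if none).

0: ✓ CMP  NZCV=1010
1: · SUBGE
2: ✓ SUBNE  r1←0x30
3: ✓ CMP  NZCV=0011
4: · MOVEQ
5: · SUBMI
6: ✓ CMP  NZCV=1010
7: ✓ ADDVC  r3←0x6b
8: · ADDPL
9: ✓ MOVLT  r3←0x33

EXEC = [2,7,9]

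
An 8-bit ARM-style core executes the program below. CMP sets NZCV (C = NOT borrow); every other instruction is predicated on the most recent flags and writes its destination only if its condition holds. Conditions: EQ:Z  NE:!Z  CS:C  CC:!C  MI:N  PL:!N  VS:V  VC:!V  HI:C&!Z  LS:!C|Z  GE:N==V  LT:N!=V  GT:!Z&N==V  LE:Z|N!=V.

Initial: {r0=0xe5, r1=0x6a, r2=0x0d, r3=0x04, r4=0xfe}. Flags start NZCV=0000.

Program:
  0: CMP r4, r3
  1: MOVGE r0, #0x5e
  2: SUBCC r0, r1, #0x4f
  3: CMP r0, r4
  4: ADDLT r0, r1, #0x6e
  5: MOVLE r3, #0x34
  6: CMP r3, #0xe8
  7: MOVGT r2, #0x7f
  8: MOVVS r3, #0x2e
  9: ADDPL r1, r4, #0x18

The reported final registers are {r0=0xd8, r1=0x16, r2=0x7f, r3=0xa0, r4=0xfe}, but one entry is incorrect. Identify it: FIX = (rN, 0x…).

FIX = (r3, 0x34)

0: ✓ CMP  NZCV=1010
1: · MOVGE
2: · SUBCC
3: ✓ CMP  NZCV=1000
4: ✓ ADDLT  r0←0xd8
5: ✓ MOVLE  r3←0x34
6: ✓ CMP  NZCV=0000
7: ✓ MOVGT  r2←0x7f
8: · MOVVS
9: ✓ ADDPL  r1←0x16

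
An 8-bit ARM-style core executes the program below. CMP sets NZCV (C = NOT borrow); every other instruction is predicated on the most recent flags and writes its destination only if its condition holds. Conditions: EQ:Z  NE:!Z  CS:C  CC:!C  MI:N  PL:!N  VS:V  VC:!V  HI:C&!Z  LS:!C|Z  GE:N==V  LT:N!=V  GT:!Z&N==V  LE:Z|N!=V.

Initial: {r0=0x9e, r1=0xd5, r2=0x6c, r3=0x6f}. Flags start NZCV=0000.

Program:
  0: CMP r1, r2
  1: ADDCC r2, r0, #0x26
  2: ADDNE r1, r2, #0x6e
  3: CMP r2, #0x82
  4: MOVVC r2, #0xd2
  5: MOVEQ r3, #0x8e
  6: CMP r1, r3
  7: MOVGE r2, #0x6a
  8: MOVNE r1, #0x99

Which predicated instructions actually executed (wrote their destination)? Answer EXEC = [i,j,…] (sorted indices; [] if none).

0: ✓ CMP  NZCV=0011
1: · ADDCC
2: ✓ ADDNE  r1←0xda
3: ✓ CMP  NZCV=1001
4: · MOVVC
5: · MOVEQ
6: ✓ CMP  NZCV=0011
7: · MOVGE
8: ✓ MOVNE  r1←0x99

EXEC = [2,8]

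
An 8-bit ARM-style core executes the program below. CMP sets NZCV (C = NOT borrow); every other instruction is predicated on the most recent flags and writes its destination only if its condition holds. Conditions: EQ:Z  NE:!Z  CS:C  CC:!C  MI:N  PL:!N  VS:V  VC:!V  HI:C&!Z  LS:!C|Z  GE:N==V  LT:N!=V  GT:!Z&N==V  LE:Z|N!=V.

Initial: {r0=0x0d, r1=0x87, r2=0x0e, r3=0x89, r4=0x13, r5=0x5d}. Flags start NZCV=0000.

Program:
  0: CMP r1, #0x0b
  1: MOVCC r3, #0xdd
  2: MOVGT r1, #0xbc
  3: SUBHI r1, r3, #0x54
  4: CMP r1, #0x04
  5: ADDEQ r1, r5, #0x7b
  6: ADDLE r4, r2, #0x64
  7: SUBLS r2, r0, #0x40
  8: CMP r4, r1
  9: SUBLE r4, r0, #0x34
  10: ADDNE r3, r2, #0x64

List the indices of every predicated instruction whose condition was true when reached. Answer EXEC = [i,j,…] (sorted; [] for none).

EXEC = [3,9,10]

0: ✓ CMP  NZCV=0011
1: · MOVCC
2: · MOVGT
3: ✓ SUBHI  r1←0x35
4: ✓ CMP  NZCV=0010
5: · ADDEQ
6: · ADDLE
7: · SUBLS
8: ✓ CMP  NZCV=1000
9: ✓ SUBLE  r4←0xd9
10: ✓ ADDNE  r3←0x72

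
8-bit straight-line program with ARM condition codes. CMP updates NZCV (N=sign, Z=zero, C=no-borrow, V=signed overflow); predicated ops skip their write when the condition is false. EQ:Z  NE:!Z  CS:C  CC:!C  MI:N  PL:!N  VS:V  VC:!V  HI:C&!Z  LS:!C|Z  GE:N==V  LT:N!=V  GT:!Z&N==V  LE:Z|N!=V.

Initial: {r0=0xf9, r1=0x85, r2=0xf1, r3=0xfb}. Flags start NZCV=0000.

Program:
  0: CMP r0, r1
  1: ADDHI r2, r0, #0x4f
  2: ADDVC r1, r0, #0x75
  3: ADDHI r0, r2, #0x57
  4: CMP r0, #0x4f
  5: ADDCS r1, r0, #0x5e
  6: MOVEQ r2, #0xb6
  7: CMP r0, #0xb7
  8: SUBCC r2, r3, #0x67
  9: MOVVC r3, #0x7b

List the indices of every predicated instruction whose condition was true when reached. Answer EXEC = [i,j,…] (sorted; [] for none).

EXEC = [1,2,3,5,8,9]

0: ✓ CMP  NZCV=0010
1: ✓ ADDHI  r2←0x48
2: ✓ ADDVC  r1←0x6e
3: ✓ ADDHI  r0←0x9f
4: ✓ CMP  NZCV=0011
5: ✓ ADDCS  r1←0xfd
6: · MOVEQ
7: ✓ CMP  NZCV=1000
8: ✓ SUBCC  r2←0x94
9: ✓ MOVVC  r3←0x7b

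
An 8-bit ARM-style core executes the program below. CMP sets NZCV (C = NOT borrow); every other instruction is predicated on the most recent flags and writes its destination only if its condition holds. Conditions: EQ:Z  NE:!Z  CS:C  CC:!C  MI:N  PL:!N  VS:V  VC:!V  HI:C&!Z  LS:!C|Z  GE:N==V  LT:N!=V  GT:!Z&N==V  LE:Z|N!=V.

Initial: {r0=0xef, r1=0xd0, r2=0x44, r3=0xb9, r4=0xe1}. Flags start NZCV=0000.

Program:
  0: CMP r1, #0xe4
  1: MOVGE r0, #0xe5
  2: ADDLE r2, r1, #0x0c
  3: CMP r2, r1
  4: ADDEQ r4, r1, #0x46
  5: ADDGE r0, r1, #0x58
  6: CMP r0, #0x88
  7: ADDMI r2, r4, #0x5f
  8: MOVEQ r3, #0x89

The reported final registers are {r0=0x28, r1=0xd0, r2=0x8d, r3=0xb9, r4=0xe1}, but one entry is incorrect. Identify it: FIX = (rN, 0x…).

FIX = (r2, 0x40)

0: ✓ CMP  NZCV=1000
1: · MOVGE
2: ✓ ADDLE  r2←0xdc
3: ✓ CMP  NZCV=0010
4: · ADDEQ
5: ✓ ADDGE  r0←0x28
6: ✓ CMP  NZCV=1001
7: ✓ ADDMI  r2←0x40
8: · MOVEQ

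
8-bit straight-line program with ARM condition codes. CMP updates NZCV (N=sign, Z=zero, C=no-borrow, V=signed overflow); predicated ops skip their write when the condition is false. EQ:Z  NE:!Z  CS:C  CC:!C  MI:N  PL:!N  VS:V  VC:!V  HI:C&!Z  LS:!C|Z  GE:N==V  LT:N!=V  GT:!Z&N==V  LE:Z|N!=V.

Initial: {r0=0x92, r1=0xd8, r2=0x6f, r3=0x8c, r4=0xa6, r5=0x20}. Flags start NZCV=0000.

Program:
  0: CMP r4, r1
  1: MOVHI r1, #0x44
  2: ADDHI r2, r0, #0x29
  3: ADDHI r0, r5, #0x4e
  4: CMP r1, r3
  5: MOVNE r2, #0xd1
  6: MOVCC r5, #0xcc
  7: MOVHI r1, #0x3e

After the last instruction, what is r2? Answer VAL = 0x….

[0] flags=1000 → (cmp)
[1] flags=1000 HI?F → skip
[2] flags=1000 HI?F → skip
[3] flags=1000 HI?F → skip
[4] flags=0010 → (cmp)
[5] flags=0010 NE?T → r2=0xd1
[6] flags=0010 CC?F → skip
[7] flags=0010 HI?T → r1=0x3e

VAL = 0xd1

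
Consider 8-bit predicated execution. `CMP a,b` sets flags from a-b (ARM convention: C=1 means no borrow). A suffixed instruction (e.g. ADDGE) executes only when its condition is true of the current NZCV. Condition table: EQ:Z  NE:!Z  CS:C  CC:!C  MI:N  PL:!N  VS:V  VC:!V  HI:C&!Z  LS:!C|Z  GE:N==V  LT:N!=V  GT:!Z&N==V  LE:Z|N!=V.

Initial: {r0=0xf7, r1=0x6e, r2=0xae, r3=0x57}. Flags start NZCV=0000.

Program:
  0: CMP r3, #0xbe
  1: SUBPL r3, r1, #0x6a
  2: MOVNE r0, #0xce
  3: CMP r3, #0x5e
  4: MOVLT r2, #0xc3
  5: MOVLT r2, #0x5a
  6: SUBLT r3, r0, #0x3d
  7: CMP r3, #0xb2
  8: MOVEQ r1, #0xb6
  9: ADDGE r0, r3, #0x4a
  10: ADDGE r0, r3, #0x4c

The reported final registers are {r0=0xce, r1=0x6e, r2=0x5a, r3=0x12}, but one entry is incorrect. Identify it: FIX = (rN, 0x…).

FIX = (r3, 0x91)

0: ✓ CMP  NZCV=1001
1: · SUBPL
2: ✓ MOVNE  r0←0xce
3: ✓ CMP  NZCV=1000
4: ✓ MOVLT  r2←0xc3
5: ✓ MOVLT  r2←0x5a
6: ✓ SUBLT  r3←0x91
7: ✓ CMP  NZCV=1000
8: · MOVEQ
9: · ADDGE
10: · ADDGE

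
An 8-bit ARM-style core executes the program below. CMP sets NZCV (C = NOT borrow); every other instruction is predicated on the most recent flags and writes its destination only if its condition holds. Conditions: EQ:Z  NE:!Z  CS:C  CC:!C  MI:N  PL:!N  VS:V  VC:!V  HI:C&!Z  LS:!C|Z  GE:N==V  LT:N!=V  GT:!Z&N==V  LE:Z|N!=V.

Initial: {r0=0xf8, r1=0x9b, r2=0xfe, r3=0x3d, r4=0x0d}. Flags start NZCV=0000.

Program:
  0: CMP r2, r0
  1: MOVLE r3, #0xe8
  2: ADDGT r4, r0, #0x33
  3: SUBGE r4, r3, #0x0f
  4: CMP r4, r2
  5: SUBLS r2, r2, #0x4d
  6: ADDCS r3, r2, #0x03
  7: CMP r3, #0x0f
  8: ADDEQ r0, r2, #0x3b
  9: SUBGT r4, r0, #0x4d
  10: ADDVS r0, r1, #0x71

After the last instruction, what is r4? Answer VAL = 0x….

VAL = 0xab

0: ✓ CMP  NZCV=0010
1: · MOVLE
2: ✓ ADDGT  r4←0x2b
3: ✓ SUBGE  r4←0x2e
4: ✓ CMP  NZCV=0000
5: ✓ SUBLS  r2←0xb1
6: · ADDCS
7: ✓ CMP  NZCV=0010
8: · ADDEQ
9: ✓ SUBGT  r4←0xab
10: · ADDVS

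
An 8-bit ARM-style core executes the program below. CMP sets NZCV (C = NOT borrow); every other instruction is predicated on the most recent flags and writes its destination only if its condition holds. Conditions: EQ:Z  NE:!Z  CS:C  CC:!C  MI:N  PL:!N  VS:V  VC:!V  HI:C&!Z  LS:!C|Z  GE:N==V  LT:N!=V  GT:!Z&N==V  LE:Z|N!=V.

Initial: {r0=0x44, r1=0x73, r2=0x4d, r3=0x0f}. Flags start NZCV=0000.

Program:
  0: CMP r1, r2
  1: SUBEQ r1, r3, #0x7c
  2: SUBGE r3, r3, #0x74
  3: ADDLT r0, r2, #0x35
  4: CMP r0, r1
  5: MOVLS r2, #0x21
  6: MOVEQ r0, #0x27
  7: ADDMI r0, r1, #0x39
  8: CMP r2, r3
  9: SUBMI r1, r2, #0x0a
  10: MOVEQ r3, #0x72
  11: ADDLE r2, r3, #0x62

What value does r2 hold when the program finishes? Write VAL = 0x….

0: ✓ CMP  NZCV=0010
1: · SUBEQ
2: ✓ SUBGE  r3←0x9b
3: · ADDLT
4: ✓ CMP  NZCV=1000
5: ✓ MOVLS  r2←0x21
6: · MOVEQ
7: ✓ ADDMI  r0←0xac
8: ✓ CMP  NZCV=1001
9: ✓ SUBMI  r1←0x17
10: · MOVEQ
11: · ADDLE

VAL = 0x21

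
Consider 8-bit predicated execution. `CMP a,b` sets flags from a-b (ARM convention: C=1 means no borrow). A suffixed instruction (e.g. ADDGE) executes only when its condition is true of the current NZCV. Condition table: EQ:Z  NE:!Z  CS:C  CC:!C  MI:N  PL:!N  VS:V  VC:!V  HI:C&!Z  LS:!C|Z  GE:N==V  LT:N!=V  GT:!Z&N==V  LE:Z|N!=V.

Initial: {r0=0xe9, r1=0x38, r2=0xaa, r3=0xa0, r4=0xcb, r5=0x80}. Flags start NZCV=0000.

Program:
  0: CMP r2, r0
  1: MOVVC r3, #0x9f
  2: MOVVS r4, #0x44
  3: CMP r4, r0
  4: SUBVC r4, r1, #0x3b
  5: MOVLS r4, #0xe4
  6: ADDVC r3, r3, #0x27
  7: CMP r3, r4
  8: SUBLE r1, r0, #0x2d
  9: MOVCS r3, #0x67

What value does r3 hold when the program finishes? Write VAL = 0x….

0: ✓ CMP  NZCV=1000
1: ✓ MOVVC  r3←0x9f
2: · MOVVS
3: ✓ CMP  NZCV=1000
4: ✓ SUBVC  r4←0xfd
5: ✓ MOVLS  r4←0xe4
6: ✓ ADDVC  r3←0xc6
7: ✓ CMP  NZCV=1000
8: ✓ SUBLE  r1←0xbc
9: · MOVCS

VAL = 0xc6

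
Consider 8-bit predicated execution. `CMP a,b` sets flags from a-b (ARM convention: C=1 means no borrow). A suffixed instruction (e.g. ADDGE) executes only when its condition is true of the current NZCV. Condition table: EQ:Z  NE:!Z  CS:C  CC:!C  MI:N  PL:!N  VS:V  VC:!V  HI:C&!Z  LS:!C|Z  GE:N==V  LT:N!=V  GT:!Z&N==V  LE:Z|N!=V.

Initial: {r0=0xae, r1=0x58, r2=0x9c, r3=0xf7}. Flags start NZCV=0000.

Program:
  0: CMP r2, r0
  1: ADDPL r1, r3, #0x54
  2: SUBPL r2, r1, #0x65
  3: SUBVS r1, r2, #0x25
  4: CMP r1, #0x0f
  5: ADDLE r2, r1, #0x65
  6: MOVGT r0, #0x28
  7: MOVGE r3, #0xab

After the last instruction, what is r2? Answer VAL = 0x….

[0] flags=1000 → (cmp)
[1] flags=1000 PL?F → skip
[2] flags=1000 PL?F → skip
[3] flags=1000 VS?F → skip
[4] flags=0010 → (cmp)
[5] flags=0010 LE?F → skip
[6] flags=0010 GT?T → r0=0x28
[7] flags=0010 GE?T → r3=0xab

VAL = 0x9c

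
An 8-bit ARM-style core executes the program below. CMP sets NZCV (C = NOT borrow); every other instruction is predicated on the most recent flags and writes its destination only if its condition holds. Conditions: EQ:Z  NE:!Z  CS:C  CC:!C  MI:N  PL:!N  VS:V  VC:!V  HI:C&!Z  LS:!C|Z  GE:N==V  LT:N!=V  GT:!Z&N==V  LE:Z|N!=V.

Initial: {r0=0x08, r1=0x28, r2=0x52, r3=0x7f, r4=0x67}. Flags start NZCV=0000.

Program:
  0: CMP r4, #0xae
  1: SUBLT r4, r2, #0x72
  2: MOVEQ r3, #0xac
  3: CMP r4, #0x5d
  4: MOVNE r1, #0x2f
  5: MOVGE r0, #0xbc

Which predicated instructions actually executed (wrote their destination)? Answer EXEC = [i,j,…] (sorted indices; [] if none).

EXEC = [4,5]

[0] flags=1001 → (cmp)
[1] flags=1001 LT?F → skip
[2] flags=1001 EQ?F → skip
[3] flags=0010 → (cmp)
[4] flags=0010 NE?T → r1=0x2f
[5] flags=0010 GE?T → r0=0xbc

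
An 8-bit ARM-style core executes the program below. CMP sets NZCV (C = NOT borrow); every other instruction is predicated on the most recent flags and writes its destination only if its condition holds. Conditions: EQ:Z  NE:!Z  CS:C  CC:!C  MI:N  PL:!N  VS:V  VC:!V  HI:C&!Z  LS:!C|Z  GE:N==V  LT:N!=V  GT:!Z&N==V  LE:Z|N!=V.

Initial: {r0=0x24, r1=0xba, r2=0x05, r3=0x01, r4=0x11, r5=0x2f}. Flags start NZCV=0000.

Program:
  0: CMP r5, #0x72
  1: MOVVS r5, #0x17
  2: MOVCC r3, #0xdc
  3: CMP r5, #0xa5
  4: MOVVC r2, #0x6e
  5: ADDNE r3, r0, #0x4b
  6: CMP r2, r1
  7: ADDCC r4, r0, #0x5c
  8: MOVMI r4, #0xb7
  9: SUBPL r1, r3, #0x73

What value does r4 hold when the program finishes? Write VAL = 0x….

[0] flags=1000 → (cmp)
[1] flags=1000 VS?F → skip
[2] flags=1000 CC?T → r3=0xdc
[3] flags=1001 → (cmp)
[4] flags=1001 VC?F → skip
[5] flags=1001 NE?T → r3=0x6f
[6] flags=0000 → (cmp)
[7] flags=0000 CC?T → r4=0x80
[8] flags=0000 MI?F → skip
[9] flags=0000 PL?T → r1=0xfc

VAL = 0x80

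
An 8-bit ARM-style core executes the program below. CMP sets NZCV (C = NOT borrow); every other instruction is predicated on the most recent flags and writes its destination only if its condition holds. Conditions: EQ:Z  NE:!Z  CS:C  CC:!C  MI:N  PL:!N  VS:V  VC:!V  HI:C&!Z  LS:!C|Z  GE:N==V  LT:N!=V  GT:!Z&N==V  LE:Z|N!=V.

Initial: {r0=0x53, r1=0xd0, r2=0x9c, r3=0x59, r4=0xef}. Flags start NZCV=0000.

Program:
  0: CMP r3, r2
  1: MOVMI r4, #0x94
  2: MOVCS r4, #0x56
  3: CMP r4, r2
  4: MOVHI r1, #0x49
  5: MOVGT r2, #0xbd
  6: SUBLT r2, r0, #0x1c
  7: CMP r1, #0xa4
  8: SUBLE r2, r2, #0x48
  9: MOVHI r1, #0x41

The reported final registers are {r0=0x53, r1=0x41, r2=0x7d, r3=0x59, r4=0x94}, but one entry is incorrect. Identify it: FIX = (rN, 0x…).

0: ✓ CMP  NZCV=1001
1: ✓ MOVMI  r4←0x94
2: · MOVCS
3: ✓ CMP  NZCV=1000
4: · MOVHI
5: · MOVGT
6: ✓ SUBLT  r2←0x37
7: ✓ CMP  NZCV=0010
8: · SUBLE
9: ✓ MOVHI  r1←0x41

FIX = (r2, 0x37)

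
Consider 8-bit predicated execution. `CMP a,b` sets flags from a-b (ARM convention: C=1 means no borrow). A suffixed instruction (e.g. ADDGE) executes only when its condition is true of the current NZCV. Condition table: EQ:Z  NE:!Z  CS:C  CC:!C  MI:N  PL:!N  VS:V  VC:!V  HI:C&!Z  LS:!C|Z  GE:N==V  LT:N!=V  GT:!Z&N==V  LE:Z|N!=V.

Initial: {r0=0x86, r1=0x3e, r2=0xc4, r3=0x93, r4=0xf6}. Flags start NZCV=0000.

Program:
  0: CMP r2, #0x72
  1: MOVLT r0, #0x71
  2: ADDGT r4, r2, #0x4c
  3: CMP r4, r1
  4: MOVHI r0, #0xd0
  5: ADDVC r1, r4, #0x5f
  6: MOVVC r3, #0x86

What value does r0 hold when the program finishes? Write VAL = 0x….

0: ✓ CMP  NZCV=0011
1: ✓ MOVLT  r0←0x71
2: · ADDGT
3: ✓ CMP  NZCV=1010
4: ✓ MOVHI  r0←0xd0
5: ✓ ADDVC  r1←0x55
6: ✓ MOVVC  r3←0x86

VAL = 0xd0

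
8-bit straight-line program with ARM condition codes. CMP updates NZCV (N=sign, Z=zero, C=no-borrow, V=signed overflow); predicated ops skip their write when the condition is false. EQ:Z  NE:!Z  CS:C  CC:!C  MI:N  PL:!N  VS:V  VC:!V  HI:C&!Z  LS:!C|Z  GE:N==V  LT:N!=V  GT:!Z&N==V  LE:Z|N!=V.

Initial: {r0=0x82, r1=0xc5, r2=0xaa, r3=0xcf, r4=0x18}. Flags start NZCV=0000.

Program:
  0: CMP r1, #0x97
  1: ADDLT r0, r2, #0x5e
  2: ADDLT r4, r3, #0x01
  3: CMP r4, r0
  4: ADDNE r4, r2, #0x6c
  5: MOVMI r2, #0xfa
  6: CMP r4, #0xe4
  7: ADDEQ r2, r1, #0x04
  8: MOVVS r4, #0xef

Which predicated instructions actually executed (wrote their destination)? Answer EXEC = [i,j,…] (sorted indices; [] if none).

EXEC = [4,5]

0: ✓ CMP  NZCV=0010
1: · ADDLT
2: · ADDLT
3: ✓ CMP  NZCV=1001
4: ✓ ADDNE  r4←0x16
5: ✓ MOVMI  r2←0xfa
6: ✓ CMP  NZCV=0000
7: · ADDEQ
8: · MOVVS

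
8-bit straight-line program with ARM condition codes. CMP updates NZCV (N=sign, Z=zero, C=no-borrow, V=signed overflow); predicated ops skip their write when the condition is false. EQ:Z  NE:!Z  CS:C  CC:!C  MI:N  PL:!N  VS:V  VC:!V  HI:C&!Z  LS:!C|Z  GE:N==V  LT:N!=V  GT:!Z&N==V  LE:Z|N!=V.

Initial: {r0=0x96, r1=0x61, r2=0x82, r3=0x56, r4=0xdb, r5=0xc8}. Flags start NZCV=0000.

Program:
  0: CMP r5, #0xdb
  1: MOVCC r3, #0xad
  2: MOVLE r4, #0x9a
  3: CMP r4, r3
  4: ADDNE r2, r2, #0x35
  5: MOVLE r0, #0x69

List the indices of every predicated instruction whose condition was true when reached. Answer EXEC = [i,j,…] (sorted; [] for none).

EXEC = [1,2,4,5]

0: ✓ CMP  NZCV=1000
1: ✓ MOVCC  r3←0xad
2: ✓ MOVLE  r4←0x9a
3: ✓ CMP  NZCV=1000
4: ✓ ADDNE  r2←0xb7
5: ✓ MOVLE  r0←0x69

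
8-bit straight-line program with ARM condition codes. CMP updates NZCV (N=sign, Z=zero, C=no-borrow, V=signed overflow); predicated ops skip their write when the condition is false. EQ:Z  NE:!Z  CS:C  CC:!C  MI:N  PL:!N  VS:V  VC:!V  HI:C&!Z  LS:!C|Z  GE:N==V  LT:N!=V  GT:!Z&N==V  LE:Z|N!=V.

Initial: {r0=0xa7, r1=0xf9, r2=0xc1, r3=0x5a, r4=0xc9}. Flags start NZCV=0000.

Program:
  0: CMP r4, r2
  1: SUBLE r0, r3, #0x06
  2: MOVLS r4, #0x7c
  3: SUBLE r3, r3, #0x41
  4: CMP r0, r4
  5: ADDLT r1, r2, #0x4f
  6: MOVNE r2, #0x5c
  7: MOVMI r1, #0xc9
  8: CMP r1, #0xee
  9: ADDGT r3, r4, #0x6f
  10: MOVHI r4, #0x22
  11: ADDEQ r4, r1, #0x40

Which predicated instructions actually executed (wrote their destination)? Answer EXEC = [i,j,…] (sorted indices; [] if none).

0: ✓ CMP  NZCV=0010
1: · SUBLE
2: · MOVLS
3: · SUBLE
4: ✓ CMP  NZCV=1000
5: ✓ ADDLT  r1←0x10
6: ✓ MOVNE  r2←0x5c
7: ✓ MOVMI  r1←0xc9
8: ✓ CMP  NZCV=1000
9: · ADDGT
10: · MOVHI
11: · ADDEQ

EXEC = [5,6,7]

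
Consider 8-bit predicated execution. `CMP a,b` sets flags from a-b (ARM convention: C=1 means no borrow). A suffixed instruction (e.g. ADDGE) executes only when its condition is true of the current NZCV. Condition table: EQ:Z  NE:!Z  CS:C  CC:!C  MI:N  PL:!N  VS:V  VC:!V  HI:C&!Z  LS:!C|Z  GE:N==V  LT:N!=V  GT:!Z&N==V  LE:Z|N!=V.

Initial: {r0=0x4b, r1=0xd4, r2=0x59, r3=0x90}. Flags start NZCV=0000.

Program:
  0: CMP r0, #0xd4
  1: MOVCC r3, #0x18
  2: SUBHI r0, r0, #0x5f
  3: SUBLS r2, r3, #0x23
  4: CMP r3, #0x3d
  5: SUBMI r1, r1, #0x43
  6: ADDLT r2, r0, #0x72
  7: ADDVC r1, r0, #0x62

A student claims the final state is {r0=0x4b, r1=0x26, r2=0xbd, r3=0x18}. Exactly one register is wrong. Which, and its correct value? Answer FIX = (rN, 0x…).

FIX = (r1, 0xad)

[0] flags=0000 → (cmp)
[1] flags=0000 CC?T → r3=0x18
[2] flags=0000 HI?F → skip
[3] flags=0000 LS?T → r2=0xf5
[4] flags=1000 → (cmp)
[5] flags=1000 MI?T → r1=0x91
[6] flags=1000 LT?T → r2=0xbd
[7] flags=1000 VC?T → r1=0xad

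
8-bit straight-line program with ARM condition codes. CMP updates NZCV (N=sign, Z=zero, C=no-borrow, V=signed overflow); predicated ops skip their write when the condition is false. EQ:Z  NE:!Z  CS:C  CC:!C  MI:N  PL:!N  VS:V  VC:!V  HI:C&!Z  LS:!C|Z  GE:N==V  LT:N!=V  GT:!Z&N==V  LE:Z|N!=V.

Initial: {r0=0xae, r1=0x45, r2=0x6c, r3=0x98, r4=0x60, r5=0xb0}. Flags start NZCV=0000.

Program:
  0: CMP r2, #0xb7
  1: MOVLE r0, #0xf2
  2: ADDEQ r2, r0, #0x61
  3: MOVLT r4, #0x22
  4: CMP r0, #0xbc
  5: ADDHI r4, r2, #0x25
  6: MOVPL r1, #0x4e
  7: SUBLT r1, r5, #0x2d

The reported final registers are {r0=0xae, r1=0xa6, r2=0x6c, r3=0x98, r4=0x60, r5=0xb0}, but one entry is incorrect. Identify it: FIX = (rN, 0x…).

FIX = (r1, 0x83)

0: ✓ CMP  NZCV=1001
1: · MOVLE
2: · ADDEQ
3: · MOVLT
4: ✓ CMP  NZCV=1000
5: · ADDHI
6: · MOVPL
7: ✓ SUBLT  r1←0x83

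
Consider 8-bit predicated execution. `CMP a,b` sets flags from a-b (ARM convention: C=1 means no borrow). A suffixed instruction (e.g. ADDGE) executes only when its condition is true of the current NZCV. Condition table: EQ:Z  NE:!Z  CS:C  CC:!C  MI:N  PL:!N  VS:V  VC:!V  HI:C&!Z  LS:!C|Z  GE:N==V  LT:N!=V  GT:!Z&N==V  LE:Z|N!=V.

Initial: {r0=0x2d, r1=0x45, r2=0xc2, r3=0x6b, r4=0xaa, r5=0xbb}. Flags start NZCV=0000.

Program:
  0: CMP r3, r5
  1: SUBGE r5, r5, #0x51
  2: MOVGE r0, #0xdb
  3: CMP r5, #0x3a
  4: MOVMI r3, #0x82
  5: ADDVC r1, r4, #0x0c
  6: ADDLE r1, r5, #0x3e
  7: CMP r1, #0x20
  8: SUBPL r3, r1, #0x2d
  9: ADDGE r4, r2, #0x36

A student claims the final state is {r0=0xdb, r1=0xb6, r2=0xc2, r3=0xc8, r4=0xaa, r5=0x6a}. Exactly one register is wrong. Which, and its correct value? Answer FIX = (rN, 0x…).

0: ✓ CMP  NZCV=1001
1: ✓ SUBGE  r5←0x6a
2: ✓ MOVGE  r0←0xdb
3: ✓ CMP  NZCV=0010
4: · MOVMI
5: ✓ ADDVC  r1←0xb6
6: · ADDLE
7: ✓ CMP  NZCV=1010
8: · SUBPL
9: · ADDGE

FIX = (r3, 0x6b)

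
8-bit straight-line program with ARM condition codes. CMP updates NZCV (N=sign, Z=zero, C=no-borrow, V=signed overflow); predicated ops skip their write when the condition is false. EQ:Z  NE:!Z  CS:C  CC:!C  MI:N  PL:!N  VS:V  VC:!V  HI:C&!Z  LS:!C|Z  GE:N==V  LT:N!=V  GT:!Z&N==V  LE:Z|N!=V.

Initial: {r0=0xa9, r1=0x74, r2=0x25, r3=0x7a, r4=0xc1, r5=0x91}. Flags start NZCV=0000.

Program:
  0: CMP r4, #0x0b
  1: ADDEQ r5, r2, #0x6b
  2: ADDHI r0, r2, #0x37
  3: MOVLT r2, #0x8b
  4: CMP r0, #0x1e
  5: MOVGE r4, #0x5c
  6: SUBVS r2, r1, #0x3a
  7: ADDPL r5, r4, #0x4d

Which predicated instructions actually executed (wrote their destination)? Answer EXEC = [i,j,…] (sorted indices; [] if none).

[0] flags=1010 → (cmp)
[1] flags=1010 EQ?F → skip
[2] flags=1010 HI?T → r0=0x5c
[3] flags=1010 LT?T → r2=0x8b
[4] flags=0010 → (cmp)
[5] flags=0010 GE?T → r4=0x5c
[6] flags=0010 VS?F → skip
[7] flags=0010 PL?T → r5=0xa9

EXEC = [2,3,5,7]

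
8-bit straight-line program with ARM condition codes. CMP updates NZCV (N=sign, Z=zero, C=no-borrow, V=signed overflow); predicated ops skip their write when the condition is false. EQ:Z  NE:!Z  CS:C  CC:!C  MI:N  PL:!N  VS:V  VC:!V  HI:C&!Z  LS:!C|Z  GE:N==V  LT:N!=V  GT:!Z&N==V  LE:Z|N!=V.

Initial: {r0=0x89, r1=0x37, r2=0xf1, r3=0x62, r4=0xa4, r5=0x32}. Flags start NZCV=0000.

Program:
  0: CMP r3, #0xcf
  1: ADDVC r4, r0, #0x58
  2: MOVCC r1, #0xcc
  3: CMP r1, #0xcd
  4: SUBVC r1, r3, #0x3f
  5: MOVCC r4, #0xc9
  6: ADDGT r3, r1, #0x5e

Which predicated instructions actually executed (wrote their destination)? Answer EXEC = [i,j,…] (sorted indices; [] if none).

[0] flags=1001 → (cmp)
[1] flags=1001 VC?F → skip
[2] flags=1001 CC?T → r1=0xcc
[3] flags=1000 → (cmp)
[4] flags=1000 VC?T → r1=0x23
[5] flags=1000 CC?T → r4=0xc9
[6] flags=1000 GT?F → skip

EXEC = [2,4,5]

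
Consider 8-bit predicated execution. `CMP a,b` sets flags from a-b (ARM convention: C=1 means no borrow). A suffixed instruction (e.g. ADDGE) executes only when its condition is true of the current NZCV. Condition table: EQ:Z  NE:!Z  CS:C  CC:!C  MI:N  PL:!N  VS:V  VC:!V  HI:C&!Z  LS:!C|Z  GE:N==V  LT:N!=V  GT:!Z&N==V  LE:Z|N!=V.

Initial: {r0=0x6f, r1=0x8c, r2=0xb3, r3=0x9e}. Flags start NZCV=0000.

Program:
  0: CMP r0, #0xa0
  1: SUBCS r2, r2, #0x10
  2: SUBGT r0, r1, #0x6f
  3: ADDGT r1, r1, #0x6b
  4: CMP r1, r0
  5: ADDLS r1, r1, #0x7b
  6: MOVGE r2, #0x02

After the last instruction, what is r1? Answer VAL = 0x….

VAL = 0xf7

0: ✓ CMP  NZCV=1001
1: · SUBCS
2: ✓ SUBGT  r0←0x1d
3: ✓ ADDGT  r1←0xf7
4: ✓ CMP  NZCV=1010
5: · ADDLS
6: · MOVGE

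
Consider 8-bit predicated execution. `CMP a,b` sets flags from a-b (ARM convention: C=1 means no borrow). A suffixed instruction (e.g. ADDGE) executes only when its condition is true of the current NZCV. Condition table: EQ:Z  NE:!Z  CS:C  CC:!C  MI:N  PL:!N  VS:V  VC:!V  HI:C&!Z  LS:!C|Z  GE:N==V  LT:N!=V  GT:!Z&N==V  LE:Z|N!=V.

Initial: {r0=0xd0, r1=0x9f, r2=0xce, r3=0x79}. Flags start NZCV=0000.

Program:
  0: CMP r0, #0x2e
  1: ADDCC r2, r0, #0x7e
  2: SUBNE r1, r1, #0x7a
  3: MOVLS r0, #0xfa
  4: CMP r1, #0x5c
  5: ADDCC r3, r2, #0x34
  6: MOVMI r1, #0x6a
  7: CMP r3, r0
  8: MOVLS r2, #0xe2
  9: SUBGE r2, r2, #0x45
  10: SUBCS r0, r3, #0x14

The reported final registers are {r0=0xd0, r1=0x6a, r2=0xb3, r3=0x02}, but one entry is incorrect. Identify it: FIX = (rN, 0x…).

FIX = (r2, 0x9d)

0: ✓ CMP  NZCV=1010
1: · ADDCC
2: ✓ SUBNE  r1←0x25
3: · MOVLS
4: ✓ CMP  NZCV=1000
5: ✓ ADDCC  r3←0x02
6: ✓ MOVMI  r1←0x6a
7: ✓ CMP  NZCV=0000
8: ✓ MOVLS  r2←0xe2
9: ✓ SUBGE  r2←0x9d
10: · SUBCS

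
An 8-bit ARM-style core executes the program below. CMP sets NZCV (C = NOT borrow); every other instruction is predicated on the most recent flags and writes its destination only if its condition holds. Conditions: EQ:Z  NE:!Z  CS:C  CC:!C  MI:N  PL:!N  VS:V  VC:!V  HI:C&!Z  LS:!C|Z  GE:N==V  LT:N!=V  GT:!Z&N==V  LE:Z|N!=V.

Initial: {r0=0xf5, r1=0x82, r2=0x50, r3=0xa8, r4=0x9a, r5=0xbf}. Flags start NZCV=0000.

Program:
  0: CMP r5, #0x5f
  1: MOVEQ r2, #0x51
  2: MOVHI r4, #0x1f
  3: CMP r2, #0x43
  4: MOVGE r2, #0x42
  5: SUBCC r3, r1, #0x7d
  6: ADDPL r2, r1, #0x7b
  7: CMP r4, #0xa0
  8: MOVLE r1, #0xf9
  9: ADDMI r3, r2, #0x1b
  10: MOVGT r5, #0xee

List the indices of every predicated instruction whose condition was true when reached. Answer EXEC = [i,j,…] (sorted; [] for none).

EXEC = [2,4,6,10]

0: ✓ CMP  NZCV=0011
1: · MOVEQ
2: ✓ MOVHI  r4←0x1f
3: ✓ CMP  NZCV=0010
4: ✓ MOVGE  r2←0x42
5: · SUBCC
6: ✓ ADDPL  r2←0xfd
7: ✓ CMP  NZCV=0000
8: · MOVLE
9: · ADDMI
10: ✓ MOVGT  r5←0xee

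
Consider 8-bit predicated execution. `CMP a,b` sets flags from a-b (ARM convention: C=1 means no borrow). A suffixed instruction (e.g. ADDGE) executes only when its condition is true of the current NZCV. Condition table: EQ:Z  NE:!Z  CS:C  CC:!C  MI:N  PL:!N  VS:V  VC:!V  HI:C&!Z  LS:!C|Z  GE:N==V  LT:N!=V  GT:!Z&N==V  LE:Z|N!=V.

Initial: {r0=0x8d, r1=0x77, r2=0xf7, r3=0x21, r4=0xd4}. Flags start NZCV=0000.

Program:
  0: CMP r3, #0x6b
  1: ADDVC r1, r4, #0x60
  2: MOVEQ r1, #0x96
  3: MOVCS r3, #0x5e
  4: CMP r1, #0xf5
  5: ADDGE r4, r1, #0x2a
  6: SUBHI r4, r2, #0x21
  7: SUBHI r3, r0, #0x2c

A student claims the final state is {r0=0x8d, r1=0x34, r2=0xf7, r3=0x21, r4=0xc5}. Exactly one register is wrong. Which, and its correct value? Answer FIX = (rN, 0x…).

FIX = (r4, 0x5e)

0: ✓ CMP  NZCV=1000
1: ✓ ADDVC  r1←0x34
2: · MOVEQ
3: · MOVCS
4: ✓ CMP  NZCV=0000
5: ✓ ADDGE  r4←0x5e
6: · SUBHI
7: · SUBHI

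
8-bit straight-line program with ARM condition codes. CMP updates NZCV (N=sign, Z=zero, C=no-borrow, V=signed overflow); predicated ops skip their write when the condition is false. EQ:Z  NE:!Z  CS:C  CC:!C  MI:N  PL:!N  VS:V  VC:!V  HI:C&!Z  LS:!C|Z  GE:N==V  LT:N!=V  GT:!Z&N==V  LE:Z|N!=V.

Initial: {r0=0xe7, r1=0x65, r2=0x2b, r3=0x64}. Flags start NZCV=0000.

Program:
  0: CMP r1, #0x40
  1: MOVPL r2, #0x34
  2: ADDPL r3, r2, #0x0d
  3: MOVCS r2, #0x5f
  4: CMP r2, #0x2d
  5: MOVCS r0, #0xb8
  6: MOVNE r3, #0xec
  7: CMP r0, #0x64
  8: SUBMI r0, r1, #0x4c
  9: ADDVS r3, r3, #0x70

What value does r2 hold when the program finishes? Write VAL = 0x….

[0] flags=0010 → (cmp)
[1] flags=0010 PL?T → r2=0x34
[2] flags=0010 PL?T → r3=0x41
[3] flags=0010 CS?T → r2=0x5f
[4] flags=0010 → (cmp)
[5] flags=0010 CS?T → r0=0xb8
[6] flags=0010 NE?T → r3=0xec
[7] flags=0011 → (cmp)
[8] flags=0011 MI?F → skip
[9] flags=0011 VS?T → r3=0x5c

VAL = 0x5f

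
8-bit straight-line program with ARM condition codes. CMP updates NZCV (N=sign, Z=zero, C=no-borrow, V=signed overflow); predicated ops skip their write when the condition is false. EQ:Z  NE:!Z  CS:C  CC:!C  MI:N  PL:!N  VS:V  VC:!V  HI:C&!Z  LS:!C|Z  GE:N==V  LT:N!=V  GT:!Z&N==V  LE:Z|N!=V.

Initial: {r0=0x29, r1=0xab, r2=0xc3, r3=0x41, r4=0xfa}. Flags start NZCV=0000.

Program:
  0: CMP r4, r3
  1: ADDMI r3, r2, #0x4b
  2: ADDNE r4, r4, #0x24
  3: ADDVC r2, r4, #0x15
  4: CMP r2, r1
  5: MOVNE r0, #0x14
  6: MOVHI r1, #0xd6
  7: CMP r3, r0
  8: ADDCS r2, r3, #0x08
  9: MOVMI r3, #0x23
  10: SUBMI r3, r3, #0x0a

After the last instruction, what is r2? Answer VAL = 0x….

VAL = 0x33

0: ✓ CMP  NZCV=1010
1: ✓ ADDMI  r3←0x0e
2: ✓ ADDNE  r4←0x1e
3: ✓ ADDVC  r2←0x33
4: ✓ CMP  NZCV=1001
5: ✓ MOVNE  r0←0x14
6: · MOVHI
7: ✓ CMP  NZCV=1000
8: · ADDCS
9: ✓ MOVMI  r3←0x23
10: ✓ SUBMI  r3←0x19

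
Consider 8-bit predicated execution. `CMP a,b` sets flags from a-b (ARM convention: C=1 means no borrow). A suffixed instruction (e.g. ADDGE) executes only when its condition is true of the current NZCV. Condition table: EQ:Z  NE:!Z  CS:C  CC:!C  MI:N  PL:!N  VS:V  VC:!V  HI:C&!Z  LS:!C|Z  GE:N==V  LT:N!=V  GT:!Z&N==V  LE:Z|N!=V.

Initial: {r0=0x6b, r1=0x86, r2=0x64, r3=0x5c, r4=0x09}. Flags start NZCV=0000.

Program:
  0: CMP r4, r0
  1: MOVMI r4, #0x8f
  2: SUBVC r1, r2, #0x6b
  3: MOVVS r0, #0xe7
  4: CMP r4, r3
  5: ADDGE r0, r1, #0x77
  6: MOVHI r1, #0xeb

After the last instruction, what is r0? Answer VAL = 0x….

VAL = 0x6b

[0] flags=1000 → (cmp)
[1] flags=1000 MI?T → r4=0x8f
[2] flags=1000 VC?T → r1=0xf9
[3] flags=1000 VS?F → skip
[4] flags=0011 → (cmp)
[5] flags=0011 GE?F → skip
[6] flags=0011 HI?T → r1=0xeb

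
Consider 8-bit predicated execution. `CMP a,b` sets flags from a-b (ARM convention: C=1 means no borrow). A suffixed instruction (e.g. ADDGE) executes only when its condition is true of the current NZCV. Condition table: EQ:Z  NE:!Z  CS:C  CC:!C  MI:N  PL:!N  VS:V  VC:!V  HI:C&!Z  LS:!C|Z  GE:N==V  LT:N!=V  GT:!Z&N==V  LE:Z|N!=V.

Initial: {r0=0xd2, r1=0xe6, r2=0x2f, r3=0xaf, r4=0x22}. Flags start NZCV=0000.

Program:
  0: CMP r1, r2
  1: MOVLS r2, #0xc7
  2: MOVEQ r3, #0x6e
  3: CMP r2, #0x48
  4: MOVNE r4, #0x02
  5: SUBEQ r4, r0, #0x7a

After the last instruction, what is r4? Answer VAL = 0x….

0: ✓ CMP  NZCV=1010
1: · MOVLS
2: · MOVEQ
3: ✓ CMP  NZCV=1000
4: ✓ MOVNE  r4←0x02
5: · SUBEQ

VAL = 0x02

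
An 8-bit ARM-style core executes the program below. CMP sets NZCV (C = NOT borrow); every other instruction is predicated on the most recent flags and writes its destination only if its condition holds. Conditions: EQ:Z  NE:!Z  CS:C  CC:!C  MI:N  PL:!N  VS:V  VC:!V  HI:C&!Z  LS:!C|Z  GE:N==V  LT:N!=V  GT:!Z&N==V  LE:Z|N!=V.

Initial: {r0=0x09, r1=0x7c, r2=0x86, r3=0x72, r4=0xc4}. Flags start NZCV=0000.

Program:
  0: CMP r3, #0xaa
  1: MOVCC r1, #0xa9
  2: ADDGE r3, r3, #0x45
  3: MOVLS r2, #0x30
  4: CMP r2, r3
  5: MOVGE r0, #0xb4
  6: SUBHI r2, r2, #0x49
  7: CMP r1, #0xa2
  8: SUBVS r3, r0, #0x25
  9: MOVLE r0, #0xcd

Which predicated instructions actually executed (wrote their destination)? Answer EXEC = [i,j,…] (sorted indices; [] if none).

0: ✓ CMP  NZCV=1001
1: ✓ MOVCC  r1←0xa9
2: ✓ ADDGE  r3←0xb7
3: ✓ MOVLS  r2←0x30
4: ✓ CMP  NZCV=0000
5: ✓ MOVGE  r0←0xb4
6: · SUBHI
7: ✓ CMP  NZCV=0010
8: · SUBVS
9: · MOVLE

EXEC = [1,2,3,5]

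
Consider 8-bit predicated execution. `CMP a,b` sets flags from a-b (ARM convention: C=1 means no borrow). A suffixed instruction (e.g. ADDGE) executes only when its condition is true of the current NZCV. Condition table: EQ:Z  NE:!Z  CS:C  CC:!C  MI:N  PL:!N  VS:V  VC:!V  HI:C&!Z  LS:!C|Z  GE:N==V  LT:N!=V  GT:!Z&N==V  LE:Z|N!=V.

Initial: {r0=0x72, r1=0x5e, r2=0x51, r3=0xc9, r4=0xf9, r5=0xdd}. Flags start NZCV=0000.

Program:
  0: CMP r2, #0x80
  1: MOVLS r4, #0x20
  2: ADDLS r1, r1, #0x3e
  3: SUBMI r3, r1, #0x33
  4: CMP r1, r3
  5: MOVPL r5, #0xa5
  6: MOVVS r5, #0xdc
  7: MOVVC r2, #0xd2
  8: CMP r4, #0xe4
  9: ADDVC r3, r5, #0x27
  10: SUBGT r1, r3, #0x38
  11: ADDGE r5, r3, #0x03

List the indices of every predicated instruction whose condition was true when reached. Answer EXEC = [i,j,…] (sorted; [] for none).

EXEC = [1,2,3,5,6,9,10,11]

0: ✓ CMP  NZCV=1001
1: ✓ MOVLS  r4←0x20
2: ✓ ADDLS  r1←0x9c
3: ✓ SUBMI  r3←0x69
4: ✓ CMP  NZCV=0011
5: ✓ MOVPL  r5←0xa5
6: ✓ MOVVS  r5←0xdc
7: · MOVVC
8: ✓ CMP  NZCV=0000
9: ✓ ADDVC  r3←0x03
10: ✓ SUBGT  r1←0xcb
11: ✓ ADDGE  r5←0x06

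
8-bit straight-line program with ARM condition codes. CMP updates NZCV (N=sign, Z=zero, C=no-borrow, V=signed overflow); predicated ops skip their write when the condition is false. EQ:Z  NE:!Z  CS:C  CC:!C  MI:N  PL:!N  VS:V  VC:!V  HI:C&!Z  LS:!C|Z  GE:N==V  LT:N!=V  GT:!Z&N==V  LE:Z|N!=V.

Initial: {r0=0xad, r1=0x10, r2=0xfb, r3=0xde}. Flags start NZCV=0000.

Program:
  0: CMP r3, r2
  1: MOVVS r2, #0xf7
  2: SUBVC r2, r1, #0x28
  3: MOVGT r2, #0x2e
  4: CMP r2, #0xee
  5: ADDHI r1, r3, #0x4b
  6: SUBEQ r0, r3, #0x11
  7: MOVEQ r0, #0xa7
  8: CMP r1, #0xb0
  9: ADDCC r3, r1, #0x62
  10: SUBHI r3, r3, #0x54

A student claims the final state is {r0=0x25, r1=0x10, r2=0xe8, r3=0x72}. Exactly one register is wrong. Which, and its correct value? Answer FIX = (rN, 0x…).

FIX = (r0, 0xad)

0: ✓ CMP  NZCV=1000
1: · MOVVS
2: ✓ SUBVC  r2←0xe8
3: · MOVGT
4: ✓ CMP  NZCV=1000
5: · ADDHI
6: · SUBEQ
7: · MOVEQ
8: ✓ CMP  NZCV=0000
9: ✓ ADDCC  r3←0x72
10: · SUBHI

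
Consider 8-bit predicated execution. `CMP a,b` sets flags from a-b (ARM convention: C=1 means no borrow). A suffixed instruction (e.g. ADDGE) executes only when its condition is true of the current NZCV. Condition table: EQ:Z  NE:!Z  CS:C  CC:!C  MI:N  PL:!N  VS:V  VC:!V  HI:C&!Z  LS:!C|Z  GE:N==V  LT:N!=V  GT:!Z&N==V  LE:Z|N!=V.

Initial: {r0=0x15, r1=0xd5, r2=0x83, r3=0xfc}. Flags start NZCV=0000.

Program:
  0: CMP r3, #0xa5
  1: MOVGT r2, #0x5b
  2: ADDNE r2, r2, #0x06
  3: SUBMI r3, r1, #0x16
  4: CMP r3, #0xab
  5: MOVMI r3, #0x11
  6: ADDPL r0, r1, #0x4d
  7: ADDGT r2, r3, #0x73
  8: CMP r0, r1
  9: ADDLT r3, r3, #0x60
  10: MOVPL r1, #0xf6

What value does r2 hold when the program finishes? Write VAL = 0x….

[0] flags=0010 → (cmp)
[1] flags=0010 GT?T → r2=0x5b
[2] flags=0010 NE?T → r2=0x61
[3] flags=0010 MI?F → skip
[4] flags=0010 → (cmp)
[5] flags=0010 MI?F → skip
[6] flags=0010 PL?T → r0=0x22
[7] flags=0010 GT?T → r2=0x6f
[8] flags=0000 → (cmp)
[9] flags=0000 LT?F → skip
[10] flags=0000 PL?T → r1=0xf6

VAL = 0x6f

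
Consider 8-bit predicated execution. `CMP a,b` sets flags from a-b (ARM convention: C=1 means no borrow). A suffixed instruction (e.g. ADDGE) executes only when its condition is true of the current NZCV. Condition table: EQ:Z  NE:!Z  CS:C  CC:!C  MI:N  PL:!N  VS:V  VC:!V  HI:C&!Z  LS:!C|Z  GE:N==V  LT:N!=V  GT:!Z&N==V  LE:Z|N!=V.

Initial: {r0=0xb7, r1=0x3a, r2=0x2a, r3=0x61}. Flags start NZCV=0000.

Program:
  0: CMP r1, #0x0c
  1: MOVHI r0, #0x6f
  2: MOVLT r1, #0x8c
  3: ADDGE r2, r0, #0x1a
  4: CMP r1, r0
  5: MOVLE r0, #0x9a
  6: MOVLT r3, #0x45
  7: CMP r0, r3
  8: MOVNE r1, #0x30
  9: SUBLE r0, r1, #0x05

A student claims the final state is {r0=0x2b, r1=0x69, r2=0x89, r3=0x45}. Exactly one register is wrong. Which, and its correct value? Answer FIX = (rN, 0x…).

FIX = (r1, 0x30)

[0] flags=0010 → (cmp)
[1] flags=0010 HI?T → r0=0x6f
[2] flags=0010 LT?F → skip
[3] flags=0010 GE?T → r2=0x89
[4] flags=1000 → (cmp)
[5] flags=1000 LE?T → r0=0x9a
[6] flags=1000 LT?T → r3=0x45
[7] flags=0011 → (cmp)
[8] flags=0011 NE?T → r1=0x30
[9] flags=0011 LE?T → r0=0x2b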